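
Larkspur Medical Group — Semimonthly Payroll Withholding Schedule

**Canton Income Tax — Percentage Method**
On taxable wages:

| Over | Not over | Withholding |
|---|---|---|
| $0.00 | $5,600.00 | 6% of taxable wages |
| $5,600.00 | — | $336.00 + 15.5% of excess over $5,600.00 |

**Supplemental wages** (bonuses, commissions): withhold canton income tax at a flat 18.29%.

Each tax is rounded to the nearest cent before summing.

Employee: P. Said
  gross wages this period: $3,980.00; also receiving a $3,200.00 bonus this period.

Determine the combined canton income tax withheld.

$824.08

Canton Income Tax: taxable = $3,980.00
  6% × $3,980.00 = $238.80
Supplemental (18.29% flat on bonus): 18.29% × $3,200.00 = $585.28
Total canton income tax: $238.80 + $585.28 = $824.08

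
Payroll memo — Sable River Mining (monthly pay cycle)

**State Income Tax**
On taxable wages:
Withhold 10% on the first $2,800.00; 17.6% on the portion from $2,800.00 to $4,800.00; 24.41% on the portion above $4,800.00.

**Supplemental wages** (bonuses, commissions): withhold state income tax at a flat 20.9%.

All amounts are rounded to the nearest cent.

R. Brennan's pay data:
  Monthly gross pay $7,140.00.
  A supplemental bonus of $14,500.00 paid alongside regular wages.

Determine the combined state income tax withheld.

State Income Tax: taxable = $7,140.00
  $632.00 + 24.41% × ($7,140.00 − $4,800.00) = $632.00 + 24.41% × $2,340.00 = $1,203.19
Supplemental (20.9% flat on bonus): 20.9% × $14,500.00 = $3,030.50
Total state income tax: $1,203.19 + $3,030.50 = $4,233.69

$4,233.69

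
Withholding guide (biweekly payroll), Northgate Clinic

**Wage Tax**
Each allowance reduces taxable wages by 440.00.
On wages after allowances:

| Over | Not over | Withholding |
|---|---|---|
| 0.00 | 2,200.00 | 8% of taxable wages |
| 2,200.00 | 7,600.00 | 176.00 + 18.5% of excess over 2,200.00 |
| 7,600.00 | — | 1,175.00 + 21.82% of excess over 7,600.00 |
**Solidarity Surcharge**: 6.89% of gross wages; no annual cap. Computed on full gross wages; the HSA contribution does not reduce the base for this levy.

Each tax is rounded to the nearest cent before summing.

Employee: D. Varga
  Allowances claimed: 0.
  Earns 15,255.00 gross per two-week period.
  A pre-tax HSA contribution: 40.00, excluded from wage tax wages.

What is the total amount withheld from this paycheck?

Wage Tax: taxable = 15,255.00 − 40.00 = 15,215.00
  1,175.00 + 21.82% × (15,215.00 − 7,600.00) = 1,175.00 + 21.82% × 7,615.00 = 2,836.59
Solidarity Surcharge: 6.89% × 15,255.00 = 1,051.07
Total: 2,836.59 + 1,051.07 = 3,887.66

3,887.66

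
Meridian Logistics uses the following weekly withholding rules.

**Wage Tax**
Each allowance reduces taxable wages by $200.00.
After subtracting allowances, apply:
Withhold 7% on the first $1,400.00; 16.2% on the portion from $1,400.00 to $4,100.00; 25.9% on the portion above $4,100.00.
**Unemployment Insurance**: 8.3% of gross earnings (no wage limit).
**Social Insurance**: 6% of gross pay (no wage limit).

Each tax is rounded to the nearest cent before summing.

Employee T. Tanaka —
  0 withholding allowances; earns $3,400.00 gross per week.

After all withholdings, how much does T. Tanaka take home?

Wage Tax: taxable = $3,400.00
  $98.00 + 16.2% × ($3,400.00 − $1,400.00) = $98.00 + 16.2% × $2,000.00 = $422.00
Unemployment Insurance: 8.3% × $3,400.00 = $282.20
Social Insurance: 6% × $3,400.00 = $204.00
Total withheld: $422.00 + $282.20 + $204.00 = $908.20
Net pay: $3,400.00 − $908.20 = $2,491.80

$2,491.80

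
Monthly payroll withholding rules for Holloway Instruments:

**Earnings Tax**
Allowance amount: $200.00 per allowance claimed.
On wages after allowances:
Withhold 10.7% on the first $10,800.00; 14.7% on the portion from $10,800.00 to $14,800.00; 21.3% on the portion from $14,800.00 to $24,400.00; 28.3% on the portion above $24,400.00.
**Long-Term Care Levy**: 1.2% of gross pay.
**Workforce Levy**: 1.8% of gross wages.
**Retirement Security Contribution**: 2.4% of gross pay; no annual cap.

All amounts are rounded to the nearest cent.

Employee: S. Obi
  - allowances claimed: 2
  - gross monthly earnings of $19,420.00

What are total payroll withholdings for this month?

$3,691.14

Earnings Tax: taxable = $19,420.00 − 2×$200.00 = $19,020.00
  $1,743.60 + 21.3% × ($19,020.00 − $14,800.00) = $1,743.60 + 21.3% × $4,220.00 = $2,642.46
Long-Term Care Levy: 1.2% × $19,420.00 = $233.04
Workforce Levy: 1.8% × $19,420.00 = $349.56
Retirement Security Contribution: 2.4% × $19,420.00 = $466.08
Total: $2,642.46 + $233.04 + $349.56 + $466.08 = $3,691.14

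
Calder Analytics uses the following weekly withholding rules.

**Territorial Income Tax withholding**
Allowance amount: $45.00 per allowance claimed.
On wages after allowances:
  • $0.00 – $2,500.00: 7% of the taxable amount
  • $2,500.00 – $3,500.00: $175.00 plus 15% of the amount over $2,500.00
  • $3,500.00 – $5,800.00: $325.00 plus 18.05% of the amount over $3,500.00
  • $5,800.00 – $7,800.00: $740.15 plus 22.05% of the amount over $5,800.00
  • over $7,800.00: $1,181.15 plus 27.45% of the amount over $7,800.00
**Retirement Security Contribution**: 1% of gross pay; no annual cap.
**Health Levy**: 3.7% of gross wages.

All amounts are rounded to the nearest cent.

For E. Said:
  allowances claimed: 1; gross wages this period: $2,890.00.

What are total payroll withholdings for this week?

$362.58

Territorial Income Tax: taxable = $2,890.00 − 1×$45.00 = $2,845.00
  $175.00 + 15% × ($2,845.00 − $2,500.00) = $175.00 + 15% × $345.00 = $226.75
Retirement Security Contribution: 1% × $2,890.00 = $28.90
Health Levy: 3.7% × $2,890.00 = $106.93
Total: $226.75 + $28.90 + $106.93 = $362.58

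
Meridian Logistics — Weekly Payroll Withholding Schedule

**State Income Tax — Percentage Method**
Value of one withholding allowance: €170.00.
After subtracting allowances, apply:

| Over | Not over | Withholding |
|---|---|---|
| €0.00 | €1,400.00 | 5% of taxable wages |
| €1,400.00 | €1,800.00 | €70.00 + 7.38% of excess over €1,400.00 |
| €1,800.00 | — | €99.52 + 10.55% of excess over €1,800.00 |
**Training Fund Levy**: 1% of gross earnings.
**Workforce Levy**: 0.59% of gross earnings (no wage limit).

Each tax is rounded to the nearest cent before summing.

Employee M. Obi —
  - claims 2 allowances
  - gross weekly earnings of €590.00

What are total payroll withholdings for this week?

State Income Tax: taxable = €590.00 − 2×€170.00 = €250.00
  5% × €250.00 = €12.50
Training Fund Levy: 1% × €590.00 = €5.90
Workforce Levy: 0.59% × €590.00 = €3.48
Total: €12.50 + €5.90 + €3.48 = €21.88

€21.88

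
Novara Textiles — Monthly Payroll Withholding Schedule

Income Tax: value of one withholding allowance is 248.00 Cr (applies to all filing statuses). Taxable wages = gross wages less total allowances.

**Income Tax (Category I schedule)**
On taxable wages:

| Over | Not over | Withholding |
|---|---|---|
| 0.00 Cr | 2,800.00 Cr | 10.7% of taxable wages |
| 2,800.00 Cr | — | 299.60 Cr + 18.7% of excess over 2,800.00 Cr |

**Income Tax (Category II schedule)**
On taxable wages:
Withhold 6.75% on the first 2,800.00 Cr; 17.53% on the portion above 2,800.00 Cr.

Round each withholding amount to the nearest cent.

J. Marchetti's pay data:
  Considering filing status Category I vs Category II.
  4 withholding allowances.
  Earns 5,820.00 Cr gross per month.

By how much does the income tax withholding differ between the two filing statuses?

Income Tax (Category I): taxable = 5,820.00 Cr − 4×248.00 Cr = 4,828.00 Cr
  299.60 Cr + 18.7% × (4,828.00 Cr − 2,800.00 Cr) = 299.60 Cr + 18.7% × 2,028.00 Cr = 678.84 Cr
Income Tax (Category II): taxable = 5,820.00 Cr − 4×248.00 Cr = 4,828.00 Cr
  189.00 Cr + 17.53% × (4,828.00 Cr − 2,800.00 Cr) = 189.00 Cr + 17.53% × 2,028.00 Cr = 544.51 Cr
Difference: |678.84 Cr − 544.51 Cr| = 134.33 Cr (higher under Category I)

134.33 Cr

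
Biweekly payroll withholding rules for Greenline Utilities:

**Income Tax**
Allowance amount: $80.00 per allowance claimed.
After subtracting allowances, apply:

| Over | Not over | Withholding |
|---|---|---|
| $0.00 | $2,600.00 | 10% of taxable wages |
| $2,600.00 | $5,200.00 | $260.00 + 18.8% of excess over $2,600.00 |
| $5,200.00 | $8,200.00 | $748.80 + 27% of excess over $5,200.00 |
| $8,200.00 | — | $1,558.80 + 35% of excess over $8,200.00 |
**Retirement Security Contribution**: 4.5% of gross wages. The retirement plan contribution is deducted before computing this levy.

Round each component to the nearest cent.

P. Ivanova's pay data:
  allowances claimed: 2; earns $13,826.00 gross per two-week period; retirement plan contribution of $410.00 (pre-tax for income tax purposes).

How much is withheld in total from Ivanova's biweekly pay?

$3,932.12

Income Tax: taxable = $13,826.00 − $410.00 − 2×$80.00 = $13,256.00
  $1,558.80 + 35% × ($13,256.00 − $8,200.00) = $1,558.80 + 35% × $5,056.00 = $3,328.40
Retirement Security Contribution: 4.5% × $13,416.00 = $603.72
Total: $3,328.40 + $603.72 = $3,932.12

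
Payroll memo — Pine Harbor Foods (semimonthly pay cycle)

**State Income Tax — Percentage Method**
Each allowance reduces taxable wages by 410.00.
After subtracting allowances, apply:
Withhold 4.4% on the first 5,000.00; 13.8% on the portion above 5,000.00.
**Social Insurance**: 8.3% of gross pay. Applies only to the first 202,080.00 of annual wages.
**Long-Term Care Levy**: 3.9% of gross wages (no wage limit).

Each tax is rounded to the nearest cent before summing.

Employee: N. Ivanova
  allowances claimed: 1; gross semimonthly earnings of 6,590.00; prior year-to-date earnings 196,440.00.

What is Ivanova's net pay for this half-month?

State Income Tax: taxable = 6,590.00 − 1×410.00 = 6,180.00
  220.00 + 13.8% × (6,180.00 − 5,000.00) = 220.00 + 13.8% × 1,180.00 = 382.84
Social Insurance: cap 202,080.00 − YTD 196,440.00 = 5,640.00 subject; 8.3% × 5,640.00 = 468.12
Long-Term Care Levy: 3.9% × 6,590.00 = 257.01
Total withheld: 382.84 + 468.12 + 257.01 = 1,107.97
Net pay: 6,590.00 − 1,107.97 = 5,482.03

5,482.03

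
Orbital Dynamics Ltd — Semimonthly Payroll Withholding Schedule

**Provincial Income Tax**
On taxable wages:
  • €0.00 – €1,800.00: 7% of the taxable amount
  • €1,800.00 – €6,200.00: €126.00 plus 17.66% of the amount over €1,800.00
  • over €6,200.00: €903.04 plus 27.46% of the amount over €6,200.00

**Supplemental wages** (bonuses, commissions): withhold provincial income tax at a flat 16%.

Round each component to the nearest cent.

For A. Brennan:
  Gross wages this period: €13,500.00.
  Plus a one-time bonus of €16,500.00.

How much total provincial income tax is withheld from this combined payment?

€5,547.62

Provincial Income Tax: taxable = €13,500.00
  €903.04 + 27.46% × (€13,500.00 − €6,200.00) = €903.04 + 27.46% × €7,300.00 = €2,907.62
Supplemental (16% flat on bonus): 16% × €16,500.00 = €2,640.00
Total provincial income tax: €2,907.62 + €2,640.00 = €5,547.62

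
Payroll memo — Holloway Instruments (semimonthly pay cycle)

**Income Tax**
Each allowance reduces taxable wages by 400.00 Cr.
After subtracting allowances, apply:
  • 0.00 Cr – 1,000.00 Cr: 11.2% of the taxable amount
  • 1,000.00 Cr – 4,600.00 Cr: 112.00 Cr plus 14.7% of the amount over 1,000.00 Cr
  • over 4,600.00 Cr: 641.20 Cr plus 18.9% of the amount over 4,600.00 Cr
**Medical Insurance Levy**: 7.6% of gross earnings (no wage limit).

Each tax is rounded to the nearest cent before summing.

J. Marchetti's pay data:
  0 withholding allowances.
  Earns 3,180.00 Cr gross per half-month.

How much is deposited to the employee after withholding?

2,505.86 Cr

Income Tax: taxable = 3,180.00 Cr
  112.00 Cr + 14.7% × (3,180.00 Cr − 1,000.00 Cr) = 112.00 Cr + 14.7% × 2,180.00 Cr = 432.46 Cr
Medical Insurance Levy: 7.6% × 3,180.00 Cr = 241.68 Cr
Total withheld: 432.46 Cr + 241.68 Cr = 674.14 Cr
Net pay: 3,180.00 Cr − 674.14 Cr = 2,505.86 Cr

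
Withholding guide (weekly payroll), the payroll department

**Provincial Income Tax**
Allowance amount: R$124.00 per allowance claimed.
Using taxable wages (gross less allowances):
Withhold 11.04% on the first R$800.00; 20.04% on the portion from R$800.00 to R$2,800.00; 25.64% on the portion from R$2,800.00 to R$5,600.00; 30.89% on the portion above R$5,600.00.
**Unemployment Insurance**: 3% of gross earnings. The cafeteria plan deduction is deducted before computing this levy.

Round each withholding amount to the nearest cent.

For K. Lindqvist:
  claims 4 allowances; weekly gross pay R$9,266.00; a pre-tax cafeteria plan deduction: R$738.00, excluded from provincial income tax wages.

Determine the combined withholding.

R$2,214.12

Provincial Income Tax: taxable = R$9,266.00 − R$738.00 − 4×R$124.00 = R$8,032.00
  R$1,207.04 + 30.89% × (R$8,032.00 − R$5,600.00) = R$1,207.04 + 30.89% × R$2,432.00 = R$1,958.28
Unemployment Insurance: 3% × R$8,528.00 = R$255.84
Total: R$1,958.28 + R$255.84 = R$2,214.12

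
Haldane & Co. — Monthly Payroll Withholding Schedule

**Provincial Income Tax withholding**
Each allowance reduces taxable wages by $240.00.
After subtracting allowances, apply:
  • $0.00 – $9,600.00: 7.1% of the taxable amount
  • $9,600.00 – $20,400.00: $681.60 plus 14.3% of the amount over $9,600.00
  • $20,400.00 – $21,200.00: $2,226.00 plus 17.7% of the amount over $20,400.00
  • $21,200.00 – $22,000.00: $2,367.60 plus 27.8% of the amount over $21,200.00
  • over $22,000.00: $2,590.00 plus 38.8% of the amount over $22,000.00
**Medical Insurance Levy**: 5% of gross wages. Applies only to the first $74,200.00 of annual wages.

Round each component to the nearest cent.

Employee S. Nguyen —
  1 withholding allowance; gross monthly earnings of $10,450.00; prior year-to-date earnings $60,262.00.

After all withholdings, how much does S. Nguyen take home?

Provincial Income Tax: taxable = $10,450.00 − 1×$240.00 = $10,210.00
  $681.60 + 14.3% × ($10,210.00 − $9,600.00) = $681.60 + 14.3% × $610.00 = $768.83
Medical Insurance Levy: 5% × $10,450.00 = $522.50
Total withheld: $768.83 + $522.50 = $1,291.33
Net pay: $10,450.00 − $1,291.33 = $9,158.67

$9,158.67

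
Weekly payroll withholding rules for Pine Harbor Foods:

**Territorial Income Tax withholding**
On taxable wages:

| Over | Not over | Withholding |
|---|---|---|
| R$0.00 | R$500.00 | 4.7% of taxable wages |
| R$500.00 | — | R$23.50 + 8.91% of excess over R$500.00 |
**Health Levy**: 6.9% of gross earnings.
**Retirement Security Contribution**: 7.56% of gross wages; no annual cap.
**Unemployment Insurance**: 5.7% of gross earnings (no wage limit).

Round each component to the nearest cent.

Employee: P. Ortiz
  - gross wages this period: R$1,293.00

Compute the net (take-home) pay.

Territorial Income Tax: taxable = R$1,293.00
  R$23.50 + 8.91% × (R$1,293.00 − R$500.00) = R$23.50 + 8.91% × R$793.00 = R$94.16
Health Levy: 6.9% × R$1,293.00 = R$89.22
Retirement Security Contribution: 7.56% × R$1,293.00 = R$97.75
Unemployment Insurance: 5.7% × R$1,293.00 = R$73.70
Total withheld: R$94.16 + R$89.22 + R$97.75 + R$73.70 = R$354.83
Net pay: R$1,293.00 − R$354.83 = R$938.17

R$938.17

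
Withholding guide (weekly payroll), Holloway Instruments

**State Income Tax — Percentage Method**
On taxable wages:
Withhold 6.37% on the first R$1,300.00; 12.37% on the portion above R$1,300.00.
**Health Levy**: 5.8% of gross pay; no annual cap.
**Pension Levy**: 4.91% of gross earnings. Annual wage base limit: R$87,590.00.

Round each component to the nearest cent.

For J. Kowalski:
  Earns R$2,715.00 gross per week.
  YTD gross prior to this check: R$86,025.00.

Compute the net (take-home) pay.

State Income Tax: taxable = R$2,715.00
  R$82.81 + 12.37% × (R$2,715.00 − R$1,300.00) = R$82.81 + 12.37% × R$1,415.00 = R$257.85
Health Levy: 5.8% × R$2,715.00 = R$157.47
Pension Levy: cap R$87,590.00 − YTD R$86,025.00 = R$1,565.00 subject; 4.91% × R$1,565.00 = R$76.84
Total withheld: R$257.85 + R$157.47 + R$76.84 = R$492.16
Net pay: R$2,715.00 − R$492.16 = R$2,222.84

R$2,222.84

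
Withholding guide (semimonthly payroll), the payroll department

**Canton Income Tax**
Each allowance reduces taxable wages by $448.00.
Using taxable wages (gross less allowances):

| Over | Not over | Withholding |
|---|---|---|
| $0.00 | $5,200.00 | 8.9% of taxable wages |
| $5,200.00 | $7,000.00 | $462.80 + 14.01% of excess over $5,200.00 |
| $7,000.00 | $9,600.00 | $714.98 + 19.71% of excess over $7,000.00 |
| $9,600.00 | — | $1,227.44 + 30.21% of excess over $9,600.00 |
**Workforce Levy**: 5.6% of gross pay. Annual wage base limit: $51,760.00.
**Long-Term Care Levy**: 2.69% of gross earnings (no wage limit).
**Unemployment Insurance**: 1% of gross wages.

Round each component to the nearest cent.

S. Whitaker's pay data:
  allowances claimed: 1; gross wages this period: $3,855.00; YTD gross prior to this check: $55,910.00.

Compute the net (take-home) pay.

$3,409.53

Canton Income Tax: taxable = $3,855.00 − 1×$448.00 = $3,407.00
  8.9% × $3,407.00 = $303.22
Workforce Levy: YTD $55,910.00 ≥ cap $51,760.00 → $0.00
Long-Term Care Levy: 2.69% × $3,855.00 = $103.70
Unemployment Insurance: 1% × $3,855.00 = $38.55
Total withheld: $303.22 + $0.00 + $103.70 + $38.55 = $445.47
Net pay: $3,855.00 − $445.47 = $3,409.53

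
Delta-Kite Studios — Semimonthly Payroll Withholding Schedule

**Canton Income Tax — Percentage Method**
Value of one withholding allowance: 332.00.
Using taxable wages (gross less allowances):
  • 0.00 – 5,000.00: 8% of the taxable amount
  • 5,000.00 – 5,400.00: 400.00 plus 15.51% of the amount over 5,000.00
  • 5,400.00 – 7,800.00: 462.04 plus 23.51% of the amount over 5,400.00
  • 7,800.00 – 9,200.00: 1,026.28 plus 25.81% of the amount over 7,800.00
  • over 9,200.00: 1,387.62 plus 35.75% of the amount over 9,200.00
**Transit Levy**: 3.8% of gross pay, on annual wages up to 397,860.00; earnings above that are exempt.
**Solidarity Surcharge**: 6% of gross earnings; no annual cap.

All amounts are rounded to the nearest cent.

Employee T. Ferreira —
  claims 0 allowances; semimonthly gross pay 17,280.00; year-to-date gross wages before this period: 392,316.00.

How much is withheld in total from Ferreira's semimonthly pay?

5,523.69

Canton Income Tax: taxable = 17,280.00
  1,387.62 + 35.75% × (17,280.00 − 9,200.00) = 1,387.62 + 35.75% × 8,080.00 = 4,276.22
Transit Levy: cap 397,860.00 − YTD 392,316.00 = 5,544.00 subject; 3.8% × 5,544.00 = 210.67
Solidarity Surcharge: 6% × 17,280.00 = 1,036.80
Total: 4,276.22 + 210.67 + 1,036.80 = 5,523.69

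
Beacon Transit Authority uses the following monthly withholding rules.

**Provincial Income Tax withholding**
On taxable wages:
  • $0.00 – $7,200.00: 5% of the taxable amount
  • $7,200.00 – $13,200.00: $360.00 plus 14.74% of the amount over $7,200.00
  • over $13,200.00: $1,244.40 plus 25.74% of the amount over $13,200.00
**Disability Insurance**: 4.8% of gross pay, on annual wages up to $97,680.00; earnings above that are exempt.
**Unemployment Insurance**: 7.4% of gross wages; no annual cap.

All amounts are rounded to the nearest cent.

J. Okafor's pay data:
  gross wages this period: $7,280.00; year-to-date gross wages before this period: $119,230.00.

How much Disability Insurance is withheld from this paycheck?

Disability Insurance: YTD $119,230.00 ≥ cap $97,680.00 → $0.00

$0.00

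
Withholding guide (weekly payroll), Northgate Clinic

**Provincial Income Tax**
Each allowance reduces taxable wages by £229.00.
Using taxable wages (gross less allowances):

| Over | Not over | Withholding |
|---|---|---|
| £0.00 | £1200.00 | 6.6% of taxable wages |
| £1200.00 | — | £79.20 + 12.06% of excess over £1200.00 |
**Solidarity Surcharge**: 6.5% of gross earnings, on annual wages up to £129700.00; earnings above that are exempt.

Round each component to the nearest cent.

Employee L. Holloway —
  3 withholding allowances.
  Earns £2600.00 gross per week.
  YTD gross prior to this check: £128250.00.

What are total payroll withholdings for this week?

Provincial Income Tax: taxable = £2600.00 − 3×£229.00 = £1913.00
  £79.20 + 12.06% × (£1913.00 − £1200.00) = £79.20 + 12.06% × £713.00 = £165.19
Solidarity Surcharge: cap £129700.00 − YTD £128250.00 = £1450.00 subject; 6.5% × £1450.00 = £94.25
Total: £165.19 + £94.25 = £259.44

£259.44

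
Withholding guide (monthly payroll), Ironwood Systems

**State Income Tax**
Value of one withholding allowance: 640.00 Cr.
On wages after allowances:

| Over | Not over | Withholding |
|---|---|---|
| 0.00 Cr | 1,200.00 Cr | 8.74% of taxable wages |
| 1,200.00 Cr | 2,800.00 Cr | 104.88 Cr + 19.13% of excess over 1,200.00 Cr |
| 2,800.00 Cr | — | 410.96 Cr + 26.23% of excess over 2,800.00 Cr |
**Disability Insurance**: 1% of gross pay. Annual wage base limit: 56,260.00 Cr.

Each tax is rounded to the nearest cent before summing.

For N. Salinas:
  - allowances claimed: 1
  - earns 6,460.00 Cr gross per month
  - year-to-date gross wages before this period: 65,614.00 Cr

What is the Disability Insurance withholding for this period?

Disability Insurance: YTD 65,614.00 Cr ≥ cap 56,260.00 Cr → 0.00 Cr

0.00 Cr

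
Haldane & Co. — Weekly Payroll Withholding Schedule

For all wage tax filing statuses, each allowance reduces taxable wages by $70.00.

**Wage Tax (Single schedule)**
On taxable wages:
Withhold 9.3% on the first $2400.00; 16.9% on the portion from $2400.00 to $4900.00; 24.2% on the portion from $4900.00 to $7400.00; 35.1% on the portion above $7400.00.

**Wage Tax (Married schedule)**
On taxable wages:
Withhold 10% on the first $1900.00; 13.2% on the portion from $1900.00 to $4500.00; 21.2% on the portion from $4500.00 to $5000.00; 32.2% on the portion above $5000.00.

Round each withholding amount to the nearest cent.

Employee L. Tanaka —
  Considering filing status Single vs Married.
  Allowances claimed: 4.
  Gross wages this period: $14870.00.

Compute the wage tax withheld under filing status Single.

Wage Tax (Single): taxable = $14870.00 − 4×$70.00 = $14590.00
  $1250.70 + 35.1% × ($14590.00 − $7400.00) = $1250.70 + 35.1% × $7190.00 = $3774.39

$3774.39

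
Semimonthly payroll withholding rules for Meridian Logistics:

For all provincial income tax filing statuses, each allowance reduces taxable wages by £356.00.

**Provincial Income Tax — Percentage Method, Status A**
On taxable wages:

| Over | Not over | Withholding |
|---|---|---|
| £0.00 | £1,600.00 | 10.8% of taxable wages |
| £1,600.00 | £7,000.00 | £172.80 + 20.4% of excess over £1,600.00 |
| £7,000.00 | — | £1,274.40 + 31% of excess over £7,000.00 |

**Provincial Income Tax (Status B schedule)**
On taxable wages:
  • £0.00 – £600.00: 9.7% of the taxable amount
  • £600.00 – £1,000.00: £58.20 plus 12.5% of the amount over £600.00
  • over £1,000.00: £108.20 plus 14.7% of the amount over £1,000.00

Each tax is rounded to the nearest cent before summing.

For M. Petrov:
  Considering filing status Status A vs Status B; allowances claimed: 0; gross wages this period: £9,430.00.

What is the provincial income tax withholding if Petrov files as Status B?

£1,347.41

Provincial Income Tax (Status B): taxable = £9,430.00
  £108.20 + 14.7% × (£9,430.00 − £1,000.00) = £108.20 + 14.7% × £8,430.00 = £1,347.41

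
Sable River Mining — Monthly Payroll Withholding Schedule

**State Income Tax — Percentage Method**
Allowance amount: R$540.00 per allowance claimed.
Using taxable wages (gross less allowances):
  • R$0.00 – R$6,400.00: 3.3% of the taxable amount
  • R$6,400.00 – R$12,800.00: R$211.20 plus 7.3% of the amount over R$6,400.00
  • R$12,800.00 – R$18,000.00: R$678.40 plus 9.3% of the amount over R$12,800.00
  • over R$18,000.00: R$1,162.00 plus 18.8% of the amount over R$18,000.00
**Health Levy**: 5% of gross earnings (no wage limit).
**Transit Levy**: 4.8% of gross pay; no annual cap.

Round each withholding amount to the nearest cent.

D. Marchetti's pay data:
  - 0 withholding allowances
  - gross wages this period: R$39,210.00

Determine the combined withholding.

R$8,992.06

State Income Tax: taxable = R$39,210.00
  R$1,162.00 + 18.8% × (R$39,210.00 − R$18,000.00) = R$1,162.00 + 18.8% × R$21,210.00 = R$5,149.48
Health Levy: 5% × R$39,210.00 = R$1,960.50
Transit Levy: 4.8% × R$39,210.00 = R$1,882.08
Total: R$5,149.48 + R$1,960.50 + R$1,882.08 = R$8,992.06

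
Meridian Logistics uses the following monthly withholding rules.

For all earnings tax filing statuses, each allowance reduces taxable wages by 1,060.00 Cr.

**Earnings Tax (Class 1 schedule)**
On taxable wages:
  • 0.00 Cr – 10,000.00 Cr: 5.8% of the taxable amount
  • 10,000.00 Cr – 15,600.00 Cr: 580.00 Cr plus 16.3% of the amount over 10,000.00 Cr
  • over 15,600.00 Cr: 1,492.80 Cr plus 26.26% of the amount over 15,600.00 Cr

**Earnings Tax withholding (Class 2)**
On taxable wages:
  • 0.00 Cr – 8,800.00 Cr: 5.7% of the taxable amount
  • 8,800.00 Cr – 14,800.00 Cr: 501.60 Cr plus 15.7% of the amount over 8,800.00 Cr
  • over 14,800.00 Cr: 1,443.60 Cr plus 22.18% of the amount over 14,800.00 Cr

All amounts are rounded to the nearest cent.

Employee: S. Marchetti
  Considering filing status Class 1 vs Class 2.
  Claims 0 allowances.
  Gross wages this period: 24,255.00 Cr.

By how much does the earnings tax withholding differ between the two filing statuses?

Earnings Tax (Class 1): taxable = 24,255.00 Cr
  1,492.80 Cr + 26.26% × (24,255.00 Cr − 15,600.00 Cr) = 1,492.80 Cr + 26.26% × 8,655.00 Cr = 3,765.60 Cr
Earnings Tax (Class 2): taxable = 24,255.00 Cr
  1,443.60 Cr + 22.18% × (24,255.00 Cr − 14,800.00 Cr) = 1,443.60 Cr + 22.18% × 9,455.00 Cr = 3,540.72 Cr
Difference: |3,765.60 Cr − 3,540.72 Cr| = 224.88 Cr (higher under Class 1)

224.88 Cr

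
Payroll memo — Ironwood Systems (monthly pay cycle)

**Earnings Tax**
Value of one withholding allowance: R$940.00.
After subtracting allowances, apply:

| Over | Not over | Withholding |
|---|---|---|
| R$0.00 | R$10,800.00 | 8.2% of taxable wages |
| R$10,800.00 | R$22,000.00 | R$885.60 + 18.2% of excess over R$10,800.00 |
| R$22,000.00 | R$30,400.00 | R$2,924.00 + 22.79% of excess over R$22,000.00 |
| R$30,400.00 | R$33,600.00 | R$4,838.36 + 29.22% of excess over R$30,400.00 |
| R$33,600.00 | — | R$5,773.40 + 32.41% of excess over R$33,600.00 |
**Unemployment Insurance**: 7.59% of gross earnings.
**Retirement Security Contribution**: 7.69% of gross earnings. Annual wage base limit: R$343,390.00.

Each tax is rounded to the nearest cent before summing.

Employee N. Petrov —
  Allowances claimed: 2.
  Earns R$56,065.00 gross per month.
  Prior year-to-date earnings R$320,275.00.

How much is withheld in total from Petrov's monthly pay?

R$18,477.87

Earnings Tax: taxable = R$56,065.00 − 2×R$940.00 = R$54,185.00
  R$5,773.40 + 32.41% × (R$54,185.00 − R$33,600.00) = R$5,773.40 + 32.41% × R$20,585.00 = R$12,445.00
Unemployment Insurance: 7.59% × R$56,065.00 = R$4,255.33
Retirement Security Contribution: cap R$343,390.00 − YTD R$320,275.00 = R$23,115.00 subject; 7.69% × R$23,115.00 = R$1,777.54
Total: R$12,445.00 + R$4,255.33 + R$1,777.54 = R$18,477.87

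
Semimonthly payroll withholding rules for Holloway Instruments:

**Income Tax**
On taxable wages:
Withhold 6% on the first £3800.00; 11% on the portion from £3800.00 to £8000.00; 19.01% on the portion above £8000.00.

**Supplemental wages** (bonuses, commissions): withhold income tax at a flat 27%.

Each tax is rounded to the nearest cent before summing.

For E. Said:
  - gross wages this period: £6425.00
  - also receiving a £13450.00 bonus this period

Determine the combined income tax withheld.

£4148.25

Income Tax: taxable = £6425.00
  £228.00 + 11% × (£6425.00 − £3800.00) = £228.00 + 11% × £2625.00 = £516.75
Supplemental (27% flat on bonus): 27% × £13450.00 = £3631.50
Total income tax: £516.75 + £3631.50 = £4148.25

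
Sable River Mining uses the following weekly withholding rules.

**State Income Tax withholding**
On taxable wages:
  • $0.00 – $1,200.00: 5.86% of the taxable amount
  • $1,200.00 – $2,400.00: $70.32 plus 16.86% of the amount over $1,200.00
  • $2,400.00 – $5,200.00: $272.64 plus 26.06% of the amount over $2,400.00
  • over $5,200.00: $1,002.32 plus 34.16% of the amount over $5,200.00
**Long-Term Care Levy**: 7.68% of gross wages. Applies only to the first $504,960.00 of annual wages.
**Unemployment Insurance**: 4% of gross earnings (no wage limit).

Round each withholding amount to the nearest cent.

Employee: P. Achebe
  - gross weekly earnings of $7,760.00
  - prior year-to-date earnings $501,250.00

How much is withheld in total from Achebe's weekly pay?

$2,472.15

State Income Tax: taxable = $7,760.00
  $1,002.32 + 34.16% × ($7,760.00 − $5,200.00) = $1,002.32 + 34.16% × $2,560.00 = $1,876.82
Long-Term Care Levy: cap $504,960.00 − YTD $501,250.00 = $3,710.00 subject; 7.68% × $3,710.00 = $284.93
Unemployment Insurance: 4% × $7,760.00 = $310.40
Total: $1,876.82 + $284.93 + $310.40 = $2,472.15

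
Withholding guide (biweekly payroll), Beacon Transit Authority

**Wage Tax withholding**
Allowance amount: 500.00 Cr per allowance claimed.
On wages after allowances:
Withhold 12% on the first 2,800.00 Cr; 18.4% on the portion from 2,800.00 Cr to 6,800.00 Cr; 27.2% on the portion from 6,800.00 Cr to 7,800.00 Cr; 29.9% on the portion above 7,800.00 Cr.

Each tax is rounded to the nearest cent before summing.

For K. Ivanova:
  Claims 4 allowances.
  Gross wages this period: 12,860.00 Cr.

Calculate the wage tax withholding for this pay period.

Wage Tax: taxable = 12,860.00 Cr − 4×500.00 Cr = 10,860.00 Cr
  1,344.00 Cr + 29.9% × (10,860.00 Cr − 7,800.00 Cr) = 1,344.00 Cr + 29.9% × 3,060.00 Cr = 2,258.94 Cr

2,258.94 Cr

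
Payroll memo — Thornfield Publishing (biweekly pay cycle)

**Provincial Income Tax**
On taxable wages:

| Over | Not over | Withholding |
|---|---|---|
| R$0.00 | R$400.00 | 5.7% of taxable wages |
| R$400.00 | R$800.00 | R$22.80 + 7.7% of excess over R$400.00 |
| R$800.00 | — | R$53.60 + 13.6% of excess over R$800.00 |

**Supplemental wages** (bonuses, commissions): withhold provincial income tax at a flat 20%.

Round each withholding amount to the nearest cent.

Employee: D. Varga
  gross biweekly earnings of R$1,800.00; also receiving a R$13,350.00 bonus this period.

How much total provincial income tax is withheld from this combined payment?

Provincial Income Tax: taxable = R$1,800.00
  R$53.60 + 13.6% × (R$1,800.00 − R$800.00) = R$53.60 + 13.6% × R$1,000.00 = R$189.60
Supplemental (20% flat on bonus): 20% × R$13,350.00 = R$2,670.00
Total provincial income tax: R$189.60 + R$2,670.00 = R$2,859.60

R$2,859.60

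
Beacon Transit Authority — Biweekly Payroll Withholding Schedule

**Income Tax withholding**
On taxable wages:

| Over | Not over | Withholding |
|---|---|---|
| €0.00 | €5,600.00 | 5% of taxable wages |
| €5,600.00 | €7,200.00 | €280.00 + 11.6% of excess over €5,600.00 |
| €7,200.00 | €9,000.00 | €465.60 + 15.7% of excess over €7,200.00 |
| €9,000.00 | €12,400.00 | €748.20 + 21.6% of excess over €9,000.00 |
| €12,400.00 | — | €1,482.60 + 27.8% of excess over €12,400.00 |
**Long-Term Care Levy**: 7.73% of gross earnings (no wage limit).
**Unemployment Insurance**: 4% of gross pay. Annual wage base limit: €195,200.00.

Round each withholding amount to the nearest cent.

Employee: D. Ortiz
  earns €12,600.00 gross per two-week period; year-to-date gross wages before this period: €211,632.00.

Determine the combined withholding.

€2,512.18

Income Tax: taxable = €12,600.00
  €1,482.60 + 27.8% × (€12,600.00 − €12,400.00) = €1,482.60 + 27.8% × €200.00 = €1,538.20
Long-Term Care Levy: 7.73% × €12,600.00 = €973.98
Unemployment Insurance: YTD €211,632.00 ≥ cap €195,200.00 → €0.00
Total: €1,538.20 + €973.98 + €0.00 = €2,512.18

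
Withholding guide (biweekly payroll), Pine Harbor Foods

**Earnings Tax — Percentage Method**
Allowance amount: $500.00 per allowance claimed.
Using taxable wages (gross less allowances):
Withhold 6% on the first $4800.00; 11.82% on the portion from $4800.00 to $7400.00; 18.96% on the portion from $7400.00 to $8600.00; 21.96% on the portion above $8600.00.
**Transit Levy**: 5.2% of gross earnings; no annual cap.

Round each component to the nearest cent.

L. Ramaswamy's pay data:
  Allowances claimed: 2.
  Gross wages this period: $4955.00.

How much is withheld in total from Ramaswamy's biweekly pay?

$494.96

Earnings Tax: taxable = $4955.00 − 2×$500.00 = $3955.00
  6% × $3955.00 = $237.30
Transit Levy: 5.2% × $4955.00 = $257.66
Total: $237.30 + $257.66 = $494.96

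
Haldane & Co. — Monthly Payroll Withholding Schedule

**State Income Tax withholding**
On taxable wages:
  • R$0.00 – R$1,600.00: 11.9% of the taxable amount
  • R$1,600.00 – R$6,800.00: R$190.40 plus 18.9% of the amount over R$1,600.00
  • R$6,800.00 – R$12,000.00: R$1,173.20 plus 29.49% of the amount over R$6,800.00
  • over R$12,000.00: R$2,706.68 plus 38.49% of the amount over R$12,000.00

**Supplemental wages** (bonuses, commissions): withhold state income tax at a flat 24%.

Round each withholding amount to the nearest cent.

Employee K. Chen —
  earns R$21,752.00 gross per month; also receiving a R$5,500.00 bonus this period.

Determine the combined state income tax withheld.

R$7,780.22

State Income Tax: taxable = R$21,752.00
  R$2,706.68 + 38.49% × (R$21,752.00 − R$12,000.00) = R$2,706.68 + 38.49% × R$9,752.00 = R$6,460.22
Supplemental (24% flat on bonus): 24% × R$5,500.00 = R$1,320.00
Total state income tax: R$6,460.22 + R$1,320.00 = R$7,780.22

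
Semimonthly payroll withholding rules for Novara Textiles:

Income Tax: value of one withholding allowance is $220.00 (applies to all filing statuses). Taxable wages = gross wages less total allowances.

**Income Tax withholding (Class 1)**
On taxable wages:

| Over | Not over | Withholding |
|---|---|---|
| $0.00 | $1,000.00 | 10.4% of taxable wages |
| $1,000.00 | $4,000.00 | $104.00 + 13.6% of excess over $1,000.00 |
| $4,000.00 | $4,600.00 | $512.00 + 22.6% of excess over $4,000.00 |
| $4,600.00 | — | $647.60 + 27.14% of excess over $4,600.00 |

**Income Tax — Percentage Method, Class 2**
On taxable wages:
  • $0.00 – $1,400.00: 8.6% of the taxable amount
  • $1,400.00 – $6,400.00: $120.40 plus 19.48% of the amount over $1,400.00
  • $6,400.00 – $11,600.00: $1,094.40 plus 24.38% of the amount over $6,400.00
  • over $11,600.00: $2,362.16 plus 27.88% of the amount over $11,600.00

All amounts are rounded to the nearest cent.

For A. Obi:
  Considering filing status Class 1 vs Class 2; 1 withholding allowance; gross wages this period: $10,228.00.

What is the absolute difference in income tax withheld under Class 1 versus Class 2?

Income Tax (Class 1): taxable = $10,228.00 − 1×$220.00 = $10,008.00
  $647.60 + 27.14% × ($10,008.00 − $4,600.00) = $647.60 + 27.14% × $5,408.00 = $2,115.33
Income Tax (Class 2): taxable = $10,228.00 − 1×$220.00 = $10,008.00
  $1,094.40 + 24.38% × ($10,008.00 − $6,400.00) = $1,094.40 + 24.38% × $3,608.00 = $1,974.03
Difference: |$2,115.33 − $1,974.03| = $141.30 (higher under Class 1)

$141.30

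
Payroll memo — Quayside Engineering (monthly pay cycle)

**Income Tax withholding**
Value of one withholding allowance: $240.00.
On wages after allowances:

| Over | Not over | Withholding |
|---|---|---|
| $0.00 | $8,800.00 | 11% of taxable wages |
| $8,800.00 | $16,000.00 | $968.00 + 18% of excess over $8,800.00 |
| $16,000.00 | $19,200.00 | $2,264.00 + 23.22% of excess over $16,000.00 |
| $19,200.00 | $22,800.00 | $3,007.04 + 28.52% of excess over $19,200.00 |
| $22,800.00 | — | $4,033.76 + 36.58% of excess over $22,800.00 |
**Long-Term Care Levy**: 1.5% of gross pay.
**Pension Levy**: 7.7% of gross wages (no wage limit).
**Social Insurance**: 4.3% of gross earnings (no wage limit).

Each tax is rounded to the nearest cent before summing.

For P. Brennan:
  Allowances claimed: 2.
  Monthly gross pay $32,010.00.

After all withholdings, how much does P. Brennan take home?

Income Tax: taxable = $32,010.00 − 2×$240.00 = $31,530.00
  $4,033.76 + 36.58% × ($31,530.00 − $22,800.00) = $4,033.76 + 36.58% × $8,730.00 = $7,227.19
Long-Term Care Levy: 1.5% × $32,010.00 = $480.15
Pension Levy: 7.7% × $32,010.00 = $2,464.77
Social Insurance: 4.3% × $32,010.00 = $1,376.43
Total withheld: $7,227.19 + $480.15 + $2,464.77 + $1,376.43 = $11,548.54
Net pay: $32,010.00 − $11,548.54 = $20,461.46

$20,461.46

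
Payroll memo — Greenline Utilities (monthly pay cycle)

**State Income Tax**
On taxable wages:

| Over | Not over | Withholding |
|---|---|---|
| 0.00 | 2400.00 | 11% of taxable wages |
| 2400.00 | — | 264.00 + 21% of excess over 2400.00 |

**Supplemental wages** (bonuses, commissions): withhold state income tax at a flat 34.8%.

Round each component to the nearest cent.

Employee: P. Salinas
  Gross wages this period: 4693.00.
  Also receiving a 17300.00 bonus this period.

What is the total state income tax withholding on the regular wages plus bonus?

State Income Tax: taxable = 4693.00
  264.00 + 21% × (4693.00 − 2400.00) = 264.00 + 21% × 2293.00 = 745.53
Supplemental (34.8% flat on bonus): 34.8% × 17300.00 = 6020.40
Total state income tax: 745.53 + 6020.40 = 6765.93

6765.93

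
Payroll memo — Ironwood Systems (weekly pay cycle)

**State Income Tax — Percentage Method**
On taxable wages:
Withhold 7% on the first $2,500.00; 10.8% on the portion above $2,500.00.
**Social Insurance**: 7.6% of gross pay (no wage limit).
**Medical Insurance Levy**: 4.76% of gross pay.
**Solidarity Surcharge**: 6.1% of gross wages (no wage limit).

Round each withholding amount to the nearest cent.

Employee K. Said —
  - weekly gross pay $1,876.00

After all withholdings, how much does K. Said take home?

State Income Tax: taxable = $1,876.00
  7% × $1,876.00 = $131.32
Social Insurance: 7.6% × $1,876.00 = $142.58
Medical Insurance Levy: 4.76% × $1,876.00 = $89.30
Solidarity Surcharge: 6.1% × $1,876.00 = $114.44
Total withheld: $131.32 + $142.58 + $89.30 + $114.44 = $477.64
Net pay: $1,876.00 − $477.64 = $1,398.36

$1,398.36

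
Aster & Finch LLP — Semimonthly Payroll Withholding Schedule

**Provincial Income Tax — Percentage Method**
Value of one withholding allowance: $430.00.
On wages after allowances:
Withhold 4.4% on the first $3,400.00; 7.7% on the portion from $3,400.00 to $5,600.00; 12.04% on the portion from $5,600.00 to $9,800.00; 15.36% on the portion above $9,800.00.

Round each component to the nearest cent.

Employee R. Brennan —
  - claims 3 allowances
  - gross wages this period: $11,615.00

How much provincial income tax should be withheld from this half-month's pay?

$905.32

Provincial Income Tax: taxable = $11,615.00 − 3×$430.00 = $10,325.00
  $824.68 + 15.36% × ($10,325.00 − $9,800.00) = $824.68 + 15.36% × $525.00 = $905.32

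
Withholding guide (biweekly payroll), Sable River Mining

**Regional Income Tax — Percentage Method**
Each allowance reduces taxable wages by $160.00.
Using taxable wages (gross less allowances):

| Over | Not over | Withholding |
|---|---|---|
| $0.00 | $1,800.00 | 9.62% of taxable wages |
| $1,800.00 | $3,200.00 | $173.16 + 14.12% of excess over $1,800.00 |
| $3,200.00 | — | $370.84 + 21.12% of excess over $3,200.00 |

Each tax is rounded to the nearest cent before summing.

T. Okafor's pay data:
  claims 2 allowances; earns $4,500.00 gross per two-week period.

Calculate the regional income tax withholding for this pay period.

Regional Income Tax: taxable = $4,500.00 − 2×$160.00 = $4,180.00
  $370.84 + 21.12% × ($4,180.00 − $3,200.00) = $370.84 + 21.12% × $980.00 = $577.82

$577.82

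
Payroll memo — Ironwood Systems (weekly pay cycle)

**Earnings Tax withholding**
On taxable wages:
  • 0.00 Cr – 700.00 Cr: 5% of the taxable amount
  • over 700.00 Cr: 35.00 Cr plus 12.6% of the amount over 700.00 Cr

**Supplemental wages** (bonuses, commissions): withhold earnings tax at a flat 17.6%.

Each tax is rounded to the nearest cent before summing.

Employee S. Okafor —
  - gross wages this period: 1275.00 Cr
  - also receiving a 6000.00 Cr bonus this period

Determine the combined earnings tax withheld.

Earnings Tax: taxable = 1275.00 Cr
  35.00 Cr + 12.6% × (1275.00 Cr − 700.00 Cr) = 35.00 Cr + 12.6% × 575.00 Cr = 107.45 Cr
Supplemental (17.6% flat on bonus): 17.6% × 6000.00 Cr = 1056.00 Cr
Total earnings tax: 107.45 Cr + 1056.00 Cr = 1163.45 Cr

1163.45 Cr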